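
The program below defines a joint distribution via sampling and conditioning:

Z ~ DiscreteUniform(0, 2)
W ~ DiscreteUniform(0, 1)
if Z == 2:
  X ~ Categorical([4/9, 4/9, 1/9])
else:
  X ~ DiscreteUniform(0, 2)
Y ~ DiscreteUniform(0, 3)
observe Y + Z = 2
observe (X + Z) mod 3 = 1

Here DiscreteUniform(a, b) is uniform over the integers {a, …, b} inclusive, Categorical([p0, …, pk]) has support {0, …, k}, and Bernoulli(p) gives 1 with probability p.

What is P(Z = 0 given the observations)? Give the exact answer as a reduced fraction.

Enumerate traces; 6 have nonzero weight after conditioning:
  (Z=0, W=0, X=1, Y=2) weight 1/72
  (Z=0, W=1, X=1, Y=2) weight 1/72
  (Z=1, W=0, X=0, Y=1) weight 1/72
  (Z=1, W=1, X=0, Y=1) weight 1/72
  (Z=2, W=0, X=2, Y=0) weight 1/216
  (Z=2, W=1, X=2, Y=0) weight 1/216
Group by Z:
  weight(Z=0) = 1/36
  weight(Z=1) = 1/36
  weight(Z=2) = 1/108
Total weight = 1/36 + 1/36 + 1/108 = 7/108
P(Z=0 | obs) = 1/36 / 7/108 = 3/7
P(Z=1 | obs) = 1/36 / 7/108 = 3/7
P(Z=2 | obs) = 1/108 / 7/108 = 1/7

P(Z = 0 | obs) = 3/7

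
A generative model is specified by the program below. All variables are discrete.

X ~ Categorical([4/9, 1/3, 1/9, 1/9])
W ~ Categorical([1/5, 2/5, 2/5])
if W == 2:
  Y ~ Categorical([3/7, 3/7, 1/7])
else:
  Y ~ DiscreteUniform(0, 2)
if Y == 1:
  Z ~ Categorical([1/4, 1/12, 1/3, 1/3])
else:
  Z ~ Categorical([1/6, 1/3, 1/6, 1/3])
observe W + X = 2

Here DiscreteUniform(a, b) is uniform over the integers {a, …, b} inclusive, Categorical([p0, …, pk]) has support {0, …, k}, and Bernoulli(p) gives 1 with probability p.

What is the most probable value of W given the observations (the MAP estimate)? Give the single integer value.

argmax_v P(W = v | obs) = 2

Enumerate traces; 36 have nonzero weight after conditioning:
  (X=0, W=2, Y=0, Z=0) weight 4/315
  (X=0, W=2, Y=0, Z=1) weight 8/315
  (X=0, W=2, Y=0, Z=2) weight 4/315
  (X=0, W=2, Y=0, Z=3) weight 8/315
  (X=0, W=2, Y=1, Z=0) weight 2/105
  (X=0, W=2, Y=1, Z=1) weight 2/315
  (X=0, W=2, Y=1, Z=2) weight 8/315
  (X=0, W=2, Y=1, Z=3) weight 8/315
  (X=1, W=1, Y=0, Z=0) weight 1/135
  (X=2, W=0, Y=0, Z=0) weight 1/810
  … 26 more
Group by W:
  weight(W=0) = 1/45
  weight(W=1) = 2/15
  weight(W=2) = 8/45
Total weight = 1/45 + 2/15 + 8/45 = 1/3
P(W=0 | obs) = 1/45 / 1/3 = 1/15
P(W=1 | obs) = 2/15 / 1/3 = 2/5
P(W=2 | obs) = 8/45 / 1/3 = 8/15
argmax = 2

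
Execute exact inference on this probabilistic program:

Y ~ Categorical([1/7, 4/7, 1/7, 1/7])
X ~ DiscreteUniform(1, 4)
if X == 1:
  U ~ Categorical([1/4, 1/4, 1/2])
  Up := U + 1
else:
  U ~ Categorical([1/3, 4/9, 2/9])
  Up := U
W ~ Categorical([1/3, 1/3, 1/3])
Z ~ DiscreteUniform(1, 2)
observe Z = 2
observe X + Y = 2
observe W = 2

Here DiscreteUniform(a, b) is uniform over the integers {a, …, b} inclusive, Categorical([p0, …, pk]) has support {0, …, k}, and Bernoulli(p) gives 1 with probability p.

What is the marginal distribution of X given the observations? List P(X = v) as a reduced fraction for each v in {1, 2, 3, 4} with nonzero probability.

P(X=1) = 4/5, P(X=2) = 1/5

Enumerate traces; 6 have nonzero weight after conditioning:
  (Y=0, X=2, U=0, W=2, Z=2) weight 1/504
  (Y=0, X=2, U=1, W=2, Z=2) weight 1/378
  (Y=0, X=2, U=2, W=2, Z=2) weight 1/756
  (Y=1, X=1, U=0, W=2, Z=2) weight 1/168
  (Y=1, X=1, U=1, W=2, Z=2) weight 1/168
  (Y=1, X=1, U=2, W=2, Z=2) weight 1/84
Group by X:
  weight(X=1) = 1/42
  weight(X=2) = 1/168
Total weight = 1/42 + 1/168 = 5/168
P(X=1 | obs) = 1/42 / 5/168 = 4/5
P(X=2 | obs) = 1/168 / 5/168 = 1/5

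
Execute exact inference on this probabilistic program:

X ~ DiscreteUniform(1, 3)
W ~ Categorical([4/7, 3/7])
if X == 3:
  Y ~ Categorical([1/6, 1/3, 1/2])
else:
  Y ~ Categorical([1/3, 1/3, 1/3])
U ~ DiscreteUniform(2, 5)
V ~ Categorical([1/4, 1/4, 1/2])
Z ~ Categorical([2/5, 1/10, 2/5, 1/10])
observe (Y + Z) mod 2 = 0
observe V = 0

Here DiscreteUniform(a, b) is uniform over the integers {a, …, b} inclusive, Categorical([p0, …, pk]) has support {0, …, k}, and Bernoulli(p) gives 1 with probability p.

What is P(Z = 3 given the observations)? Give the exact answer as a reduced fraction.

Enumerate traces; 144 have nonzero weight after conditioning:
  (X=1, W=0, Y=0, U=2, V=0, Z=0) weight 1/630
  (X=1, W=0, Y=0, U=2, V=0, Z=2) weight 1/630
  (X=1, W=0, Y=0, U=3, V=0, Z=0) weight 1/630
  (X=1, W=0, Y=0, U=3, V=0, Z=2) weight 1/630
  (X=1, W=0, Y=0, U=4, V=0, Z=0) weight 1/630
  (X=1, W=0, Y=0, U=4, V=0, Z=2) weight 1/630
  (X=1, W=0, Y=0, U=5, V=0, Z=0) weight 1/630
  (X=1, W=0, Y=0, U=5, V=0, Z=2) weight 1/630
  (X=1, W=0, Y=1, U=2, V=0, Z=1) weight 1/2520
  (X=1, W=0, Y=1, U=2, V=0, Z=3) weight 1/2520
  … 134 more
Group by Z:
  weight(Z=0) = 1/15
  weight(Z=1) = 1/120
  weight(Z=2) = 1/15
  weight(Z=3) = 1/120
Total weight = 1/15 + 1/120 + 1/15 + 1/120 = 3/20
P(Z=0 | obs) = 1/15 / 3/20 = 4/9
P(Z=1 | obs) = 1/120 / 3/20 = 1/18
P(Z=2 | obs) = 1/15 / 3/20 = 4/9
P(Z=3 | obs) = 1/120 / 3/20 = 1/18

P(Z = 3 | obs) = 1/18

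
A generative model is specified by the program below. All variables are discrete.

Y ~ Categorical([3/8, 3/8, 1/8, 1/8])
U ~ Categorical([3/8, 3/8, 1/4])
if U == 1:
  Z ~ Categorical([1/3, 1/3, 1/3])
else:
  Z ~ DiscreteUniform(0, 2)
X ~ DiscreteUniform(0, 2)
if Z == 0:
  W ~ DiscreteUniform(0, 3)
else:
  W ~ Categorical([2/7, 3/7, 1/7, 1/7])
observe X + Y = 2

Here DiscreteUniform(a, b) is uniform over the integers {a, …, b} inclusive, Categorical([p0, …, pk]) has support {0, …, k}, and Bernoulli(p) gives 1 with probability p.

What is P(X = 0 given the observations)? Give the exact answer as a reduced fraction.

Enumerate traces; 108 have nonzero weight after conditioning:
  (Y=0, U=0, Z=0, X=2, W=0) weight 1/256
  (Y=0, U=0, Z=0, X=2, W=1) weight 1/256
  (Y=0, U=0, Z=0, X=2, W=2) weight 1/256
  (Y=0, U=0, Z=0, X=2, W=3) weight 1/256
  (Y=0, U=0, Z=1, X=2, W=0) weight 1/224
  (Y=0, U=0, Z=1, X=2, W=1) weight 3/448
  (Y=0, U=0, Z=1, X=2, W=2) weight 1/448
  (Y=0, U=0, Z=1, X=2, W=3) weight 1/448
  (Y=1, U=0, Z=0, X=1, W=0) weight 1/256
  (Y=2, U=0, Z=0, X=0, W=0) weight 1/768
  … 98 more
Group by X:
  weight(X=0) = 1/24
  weight(X=1) = 1/8
  weight(X=2) = 1/8
Total weight = 1/24 + 1/8 + 1/8 = 7/24
P(X=0 | obs) = 1/24 / 7/24 = 1/7
P(X=1 | obs) = 1/8 / 7/24 = 3/7
P(X=2 | obs) = 1/8 / 7/24 = 3/7

P(X = 0 | obs) = 1/7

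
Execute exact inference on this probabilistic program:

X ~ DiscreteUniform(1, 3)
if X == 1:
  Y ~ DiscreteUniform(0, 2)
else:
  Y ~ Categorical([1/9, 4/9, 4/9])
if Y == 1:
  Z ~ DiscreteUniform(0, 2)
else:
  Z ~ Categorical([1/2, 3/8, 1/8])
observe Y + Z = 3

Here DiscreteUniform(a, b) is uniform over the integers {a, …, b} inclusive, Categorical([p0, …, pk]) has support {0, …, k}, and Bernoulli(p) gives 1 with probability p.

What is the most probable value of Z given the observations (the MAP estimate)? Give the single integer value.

Enumerate traces; 6 have nonzero weight after conditioning:
  (X=1, Y=1, Z=2) weight 1/27
  (X=1, Y=2, Z=1) weight 1/24
  (X=2, Y=1, Z=2) weight 4/81
  (X=2, Y=2, Z=1) weight 1/18
  (X=3, Y=1, Z=2) weight 4/81
  (X=3, Y=2, Z=1) weight 1/18
Group by Z:
  weight(Z=1) = 11/72
  weight(Z=2) = 11/81
Total weight = 11/72 + 11/81 = 187/648
P(Z=1 | obs) = 11/72 / 187/648 = 9/17
P(Z=2 | obs) = 11/81 / 187/648 = 8/17
argmax = 1

argmax_v P(Z = v | obs) = 1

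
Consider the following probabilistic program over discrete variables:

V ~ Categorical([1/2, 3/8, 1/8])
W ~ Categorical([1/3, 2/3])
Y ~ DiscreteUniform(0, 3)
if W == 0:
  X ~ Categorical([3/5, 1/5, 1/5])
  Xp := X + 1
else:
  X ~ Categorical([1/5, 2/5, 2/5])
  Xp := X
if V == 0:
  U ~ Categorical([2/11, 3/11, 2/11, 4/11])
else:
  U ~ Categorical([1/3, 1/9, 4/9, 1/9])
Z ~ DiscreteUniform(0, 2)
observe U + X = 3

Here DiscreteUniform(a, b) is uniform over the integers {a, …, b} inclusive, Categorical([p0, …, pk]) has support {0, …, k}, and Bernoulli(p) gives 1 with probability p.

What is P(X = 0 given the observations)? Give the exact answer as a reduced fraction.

Enumerate traces; 216 have nonzero weight after conditioning:
  (V=0, W=0, Y=0, X=0, U=3, Z=0) weight 1/330
  (V=0, W=0, Y=0, X=0, U=3, Z=1) weight 1/330
  (V=0, W=0, Y=0, X=0, U=3, Z=2) weight 1/330
  (V=0, W=0, Y=0, X=1, U=2, Z=0) weight 1/1980
  (V=0, W=0, Y=0, X=1, U=2, Z=1) weight 1/1980
  (V=0, W=0, Y=0, X=1, U=2, Z=2) weight 1/1980
  (V=0, W=0, Y=0, X=2, U=1, Z=0) weight 1/1320
  (V=0, W=0, Y=0, X=2, U=1, Z=1) weight 1/1320
  … 208 more
Group by X:
  weight(X=0) = 47/594
  weight(X=1) = 31/297
  weight(X=2) = 19/297
Total weight = 47/594 + 31/297 + 19/297 = 49/198
P(X=0 | obs) = 47/594 / 49/198 = 47/147
P(X=1 | obs) = 31/297 / 49/198 = 62/147
P(X=2 | obs) = 19/297 / 49/198 = 38/147

P(X = 0 | obs) = 47/147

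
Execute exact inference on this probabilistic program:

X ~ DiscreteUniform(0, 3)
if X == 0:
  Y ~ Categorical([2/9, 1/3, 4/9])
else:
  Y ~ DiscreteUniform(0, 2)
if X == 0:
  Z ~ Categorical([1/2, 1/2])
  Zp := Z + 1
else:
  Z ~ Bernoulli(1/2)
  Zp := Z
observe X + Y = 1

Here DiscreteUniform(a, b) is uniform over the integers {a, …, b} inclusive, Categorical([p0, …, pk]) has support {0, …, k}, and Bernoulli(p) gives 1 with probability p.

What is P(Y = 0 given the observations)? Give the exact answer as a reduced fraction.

P(Y = 0 | obs) = 1/2

Enumerate traces; 4 have nonzero weight after conditioning:
  (X=0, Y=1, Z=0) weight 1/24
  (X=0, Y=1, Z=1) weight 1/24
  (X=1, Y=0, Z=0) weight 1/24
  (X=1, Y=0, Z=1) weight 1/24
Group by Y:
  weight(Y=0) = 1/12
  weight(Y=1) = 1/12
Total weight = 1/12 + 1/12 = 1/6
P(Y=0 | obs) = 1/12 / 1/6 = 1/2
P(Y=1 | obs) = 1/12 / 1/6 = 1/2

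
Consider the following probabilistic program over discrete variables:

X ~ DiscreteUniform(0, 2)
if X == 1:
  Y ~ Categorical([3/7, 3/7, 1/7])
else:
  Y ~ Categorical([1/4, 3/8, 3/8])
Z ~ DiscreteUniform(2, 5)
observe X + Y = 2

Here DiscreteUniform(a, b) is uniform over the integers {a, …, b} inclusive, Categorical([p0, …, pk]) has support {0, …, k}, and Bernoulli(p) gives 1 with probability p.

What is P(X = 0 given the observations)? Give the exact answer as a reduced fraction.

P(X = 0 | obs) = 21/59

Enumerate traces; 12 have nonzero weight after conditioning:
  (X=0, Y=2, Z=2) weight 1/32
  (X=0, Y=2, Z=3) weight 1/32
  (X=0, Y=2, Z=4) weight 1/32
  (X=0, Y=2, Z=5) weight 1/32
  (X=1, Y=1, Z=2) weight 1/28
  (X=1, Y=1, Z=3) weight 1/28
  (X=1, Y=1, Z=4) weight 1/28
  (X=1, Y=1, Z=5) weight 1/28
  (X=2, Y=0, Z=2) weight 1/48
  … 3 more
Group by X:
  weight(X=0) = 1/8
  weight(X=1) = 1/7
  weight(X=2) = 1/12
Total weight = 1/8 + 1/7 + 1/12 = 59/168
P(X=0 | obs) = 1/8 / 59/168 = 21/59
P(X=1 | obs) = 1/7 / 59/168 = 24/59
P(X=2 | obs) = 1/12 / 59/168 = 14/59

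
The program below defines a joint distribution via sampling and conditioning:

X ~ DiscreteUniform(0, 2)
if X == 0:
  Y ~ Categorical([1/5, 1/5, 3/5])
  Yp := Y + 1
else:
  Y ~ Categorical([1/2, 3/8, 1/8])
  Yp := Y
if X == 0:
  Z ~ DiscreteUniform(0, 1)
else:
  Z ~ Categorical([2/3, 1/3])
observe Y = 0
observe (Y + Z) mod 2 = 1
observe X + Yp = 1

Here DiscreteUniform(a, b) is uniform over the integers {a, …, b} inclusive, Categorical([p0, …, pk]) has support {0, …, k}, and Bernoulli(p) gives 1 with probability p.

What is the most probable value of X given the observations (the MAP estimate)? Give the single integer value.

Enumerate traces; 2 have nonzero weight after conditioning:
  (X=0, Y=0, Z=1) weight 1/30
  (X=1, Y=0, Z=1) weight 1/18
Group by X:
  weight(X=0) = 1/30
  weight(X=1) = 1/18
Total weight = 1/30 + 1/18 = 4/45
P(X=0 | obs) = 1/30 / 4/45 = 3/8
P(X=1 | obs) = 1/18 / 4/45 = 5/8
argmax = 1

argmax_v P(X = v | obs) = 1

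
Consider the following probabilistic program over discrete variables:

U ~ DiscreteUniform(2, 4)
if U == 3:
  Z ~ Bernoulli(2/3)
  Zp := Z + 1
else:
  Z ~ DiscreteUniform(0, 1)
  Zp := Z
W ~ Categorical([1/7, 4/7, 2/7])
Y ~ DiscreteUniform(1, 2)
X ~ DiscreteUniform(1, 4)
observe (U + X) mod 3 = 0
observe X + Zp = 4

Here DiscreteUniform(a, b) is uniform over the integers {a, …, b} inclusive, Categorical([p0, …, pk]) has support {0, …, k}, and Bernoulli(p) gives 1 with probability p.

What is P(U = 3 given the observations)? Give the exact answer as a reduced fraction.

Enumerate traces; 12 have nonzero weight after conditioning:
  (U=2, Z=0, W=0, Y=1, X=4) weight 1/336
  (U=2, Z=0, W=0, Y=2, X=4) weight 1/336
  (U=2, Z=0, W=1, Y=1, X=4) weight 1/84
  (U=2, Z=0, W=1, Y=2, X=4) weight 1/84
  (U=2, Z=0, W=2, Y=1, X=4) weight 1/168
  (U=2, Z=0, W=2, Y=2, X=4) weight 1/168
  (U=3, Z=0, W=0, Y=1, X=3) weight 1/504
  (U=3, Z=0, W=0, Y=2, X=3) weight 1/504
  … 4 more
Group by U:
  weight(U=2) = 1/24
  weight(U=3) = 1/36
Total weight = 1/24 + 1/36 = 5/72
P(U=2 | obs) = 1/24 / 5/72 = 3/5
P(U=3 | obs) = 1/36 / 5/72 = 2/5

P(U = 3 | obs) = 2/5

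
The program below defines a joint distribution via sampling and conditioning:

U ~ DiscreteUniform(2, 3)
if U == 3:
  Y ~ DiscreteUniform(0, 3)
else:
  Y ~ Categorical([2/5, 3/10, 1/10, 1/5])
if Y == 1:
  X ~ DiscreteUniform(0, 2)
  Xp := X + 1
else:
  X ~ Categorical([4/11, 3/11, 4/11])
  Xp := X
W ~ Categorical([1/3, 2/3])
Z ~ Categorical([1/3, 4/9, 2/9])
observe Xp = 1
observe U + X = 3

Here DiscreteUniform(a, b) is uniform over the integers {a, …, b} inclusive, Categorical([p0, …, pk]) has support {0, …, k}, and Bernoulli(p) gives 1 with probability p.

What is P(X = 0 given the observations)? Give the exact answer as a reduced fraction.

Enumerate traces; 24 have nonzero weight after conditioning:
  (U=2, Y=0, X=1, W=0, Z=0) weight 1/165
  (U=2, Y=0, X=1, W=0, Z=1) weight 4/495
  (U=2, Y=0, X=1, W=0, Z=2) weight 2/495
  (U=2, Y=0, X=1, W=1, Z=0) weight 2/165
  (U=2, Y=0, X=1, W=1, Z=1) weight 8/495
  (U=2, Y=0, X=1, W=1, Z=2) weight 4/495
  (U=2, Y=2, X=1, W=0, Z=0) weight 1/660
  (U=2, Y=2, X=1, W=0, Z=1) weight 1/495
  (U=3, Y=1, X=0, W=0, Z=0) weight 1/216
  … 15 more
Group by X:
  weight(X=0) = 1/24
  weight(X=1) = 21/220
Total weight = 1/24 + 21/220 = 181/1320
P(X=0 | obs) = 1/24 / 181/1320 = 55/181
P(X=1 | obs) = 21/220 / 181/1320 = 126/181

P(X = 0 | obs) = 55/181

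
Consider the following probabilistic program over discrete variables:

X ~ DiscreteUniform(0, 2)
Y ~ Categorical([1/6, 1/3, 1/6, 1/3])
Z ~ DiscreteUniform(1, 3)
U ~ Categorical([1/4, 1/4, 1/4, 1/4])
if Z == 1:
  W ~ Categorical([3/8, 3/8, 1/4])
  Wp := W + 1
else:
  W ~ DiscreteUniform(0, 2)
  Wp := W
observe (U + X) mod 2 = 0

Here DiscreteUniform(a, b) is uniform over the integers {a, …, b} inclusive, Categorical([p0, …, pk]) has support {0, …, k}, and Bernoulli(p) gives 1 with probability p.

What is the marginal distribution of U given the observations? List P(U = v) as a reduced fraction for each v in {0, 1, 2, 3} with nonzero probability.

Enumerate traces; 216 have nonzero weight after conditioning:
  (X=0, Y=0, Z=1, U=0, W=0) weight 1/576
  (X=0, Y=0, Z=1, U=0, W=1) weight 1/576
  (X=0, Y=0, Z=1, U=0, W=2) weight 1/864
  (X=0, Y=0, Z=1, U=2, W=0) weight 1/576
  (X=0, Y=0, Z=1, U=2, W=1) weight 1/576
  (X=0, Y=0, Z=1, U=2, W=2) weight 1/864
  (X=0, Y=0, Z=2, U=0, W=0) weight 1/648
  (X=0, Y=0, Z=2, U=0, W=1) weight 1/648
  (X=1, Y=0, Z=1, U=1, W=0) weight 1/576
  (X=1, Y=0, Z=1, U=3, W=0) weight 1/576
  … 206 more
Group by U:
  weight(U=0) = 1/6
  weight(U=1) = 1/12
  weight(U=2) = 1/6
  weight(U=3) = 1/12
Total weight = 1/6 + 1/12 + 1/6 + 1/12 = 1/2
P(U=0 | obs) = 1/6 / 1/2 = 1/3
P(U=1 | obs) = 1/12 / 1/2 = 1/6
P(U=2 | obs) = 1/6 / 1/2 = 1/3
P(U=3 | obs) = 1/12 / 1/2 = 1/6

P(U=0) = 1/3, P(U=1) = 1/6, P(U=2) = 1/3, P(U=3) = 1/6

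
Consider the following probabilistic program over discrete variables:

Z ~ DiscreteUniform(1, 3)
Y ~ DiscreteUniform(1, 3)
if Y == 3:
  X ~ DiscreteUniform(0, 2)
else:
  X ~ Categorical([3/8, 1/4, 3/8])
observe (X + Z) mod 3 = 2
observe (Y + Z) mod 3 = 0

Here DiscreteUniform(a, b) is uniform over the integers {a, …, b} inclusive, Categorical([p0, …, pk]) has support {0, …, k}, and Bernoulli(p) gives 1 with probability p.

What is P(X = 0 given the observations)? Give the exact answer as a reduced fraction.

Enumerate traces; 3 have nonzero weight after conditioning:
  (Z=1, Y=2, X=1) weight 1/36
  (Z=2, Y=1, X=0) weight 1/24
  (Z=3, Y=3, X=2) weight 1/27
Group by X:
  weight(X=0) = 1/24
  weight(X=1) = 1/36
  weight(X=2) = 1/27
Total weight = 1/24 + 1/36 + 1/27 = 23/216
P(X=0 | obs) = 1/24 / 23/216 = 9/23
P(X=1 | obs) = 1/36 / 23/216 = 6/23
P(X=2 | obs) = 1/27 / 23/216 = 8/23

P(X = 0 | obs) = 9/23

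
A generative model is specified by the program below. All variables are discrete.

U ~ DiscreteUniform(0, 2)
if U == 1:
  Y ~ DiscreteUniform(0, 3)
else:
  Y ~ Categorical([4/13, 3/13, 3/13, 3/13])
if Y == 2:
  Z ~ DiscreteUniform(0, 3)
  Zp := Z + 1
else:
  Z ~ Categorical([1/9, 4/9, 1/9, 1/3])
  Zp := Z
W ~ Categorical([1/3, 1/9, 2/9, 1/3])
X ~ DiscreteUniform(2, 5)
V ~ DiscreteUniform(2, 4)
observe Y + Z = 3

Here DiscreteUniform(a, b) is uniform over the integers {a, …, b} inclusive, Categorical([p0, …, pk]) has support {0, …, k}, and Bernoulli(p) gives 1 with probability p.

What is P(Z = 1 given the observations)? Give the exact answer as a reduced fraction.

Enumerate traces; 576 have nonzero weight after conditioning:
  (U=0, Y=0, Z=3, W=0, X=2, V=2) weight 1/1053
  (U=0, Y=0, Z=3, W=0, X=2, V=3) weight 1/1053
  (U=0, Y=0, Z=3, W=0, X=2, V=4) weight 1/1053
  (U=0, Y=0, Z=3, W=0, X=3, V=2) weight 1/1053
  (U=0, Y=0, Z=3, W=0, X=3, V=3) weight 1/1053
  (U=0, Y=0, Z=3, W=0, X=3, V=4) weight 1/1053
  (U=0, Y=0, Z=3, W=0, X=4, V=2) weight 1/1053
  (U=0, Y=0, Z=3, W=0, X=4, V=3) weight 1/1053
  (U=0, Y=1, Z=2, W=0, X=2, V=2) weight 1/4212
  (U=0, Y=2, Z=1, W=0, X=2, V=2) weight 1/1872
  … 566 more
Group by Z:
  weight(Z=0) = 37/1404
  weight(Z=1) = 37/624
  weight(Z=2) = 37/1404
  weight(Z=3) = 5/52
Total weight = 37/1404 + 37/624 + 37/1404 + 5/52 = 1169/5616
P(Z=0 | obs) = 37/1404 / 1169/5616 = 148/1169
P(Z=1 | obs) = 37/624 / 1169/5616 = 333/1169
P(Z=2 | obs) = 37/1404 / 1169/5616 = 148/1169
P(Z=3 | obs) = 5/52 / 1169/5616 = 540/1169

P(Z = 1 | obs) = 333/1169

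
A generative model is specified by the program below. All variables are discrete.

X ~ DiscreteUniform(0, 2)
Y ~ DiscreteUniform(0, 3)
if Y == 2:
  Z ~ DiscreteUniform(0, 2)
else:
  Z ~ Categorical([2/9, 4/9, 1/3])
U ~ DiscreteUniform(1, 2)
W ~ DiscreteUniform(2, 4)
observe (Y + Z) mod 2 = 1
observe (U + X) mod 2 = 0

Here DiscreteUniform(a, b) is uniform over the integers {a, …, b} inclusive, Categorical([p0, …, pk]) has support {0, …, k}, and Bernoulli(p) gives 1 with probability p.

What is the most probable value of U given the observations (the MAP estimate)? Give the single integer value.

Enumerate traces; 54 have nonzero weight after conditioning:
  (X=0, Y=0, Z=1, U=2, W=2) weight 1/162
  (X=0, Y=0, Z=1, U=2, W=3) weight 1/162
  (X=0, Y=0, Z=1, U=2, W=4) weight 1/162
  (X=0, Y=1, Z=0, U=2, W=2) weight 1/324
  (X=0, Y=1, Z=0, U=2, W=3) weight 1/324
  (X=0, Y=1, Z=0, U=2, W=4) weight 1/324
  (X=0, Y=1, Z=2, U=2, W=2) weight 1/216
  (X=0, Y=1, Z=2, U=2, W=3) weight 1/216
  (X=1, Y=0, Z=1, U=1, W=2) weight 1/162
  … 45 more
Group by U:
  weight(U=1) = 17/216
  weight(U=2) = 17/108
Total weight = 17/216 + 17/108 = 17/72
P(U=1 | obs) = 17/216 / 17/72 = 1/3
P(U=2 | obs) = 17/108 / 17/72 = 2/3
argmax = 2

argmax_v P(U = v | obs) = 2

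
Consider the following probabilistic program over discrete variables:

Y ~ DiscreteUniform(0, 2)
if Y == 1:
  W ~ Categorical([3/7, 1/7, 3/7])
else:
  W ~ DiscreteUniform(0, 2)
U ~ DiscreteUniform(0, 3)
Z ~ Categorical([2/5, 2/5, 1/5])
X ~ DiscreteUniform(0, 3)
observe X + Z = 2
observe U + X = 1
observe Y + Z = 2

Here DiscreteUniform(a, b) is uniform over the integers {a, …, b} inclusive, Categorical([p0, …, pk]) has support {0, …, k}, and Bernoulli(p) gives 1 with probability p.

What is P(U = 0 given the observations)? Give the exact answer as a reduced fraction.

Enumerate traces; 6 have nonzero weight after conditioning:
  (Y=0, W=0, U=1, Z=2, X=0) weight 1/720
  (Y=0, W=1, U=1, Z=2, X=0) weight 1/720
  (Y=0, W=2, U=1, Z=2, X=0) weight 1/720
  (Y=1, W=0, U=0, Z=1, X=1) weight 1/280
  (Y=1, W=1, U=0, Z=1, X=1) weight 1/840
  (Y=1, W=2, U=0, Z=1, X=1) weight 1/280
Group by U:
  weight(U=0) = 1/120
  weight(U=1) = 1/240
Total weight = 1/120 + 1/240 = 1/80
P(U=0 | obs) = 1/120 / 1/80 = 2/3
P(U=1 | obs) = 1/240 / 1/80 = 1/3

P(U = 0 | obs) = 2/3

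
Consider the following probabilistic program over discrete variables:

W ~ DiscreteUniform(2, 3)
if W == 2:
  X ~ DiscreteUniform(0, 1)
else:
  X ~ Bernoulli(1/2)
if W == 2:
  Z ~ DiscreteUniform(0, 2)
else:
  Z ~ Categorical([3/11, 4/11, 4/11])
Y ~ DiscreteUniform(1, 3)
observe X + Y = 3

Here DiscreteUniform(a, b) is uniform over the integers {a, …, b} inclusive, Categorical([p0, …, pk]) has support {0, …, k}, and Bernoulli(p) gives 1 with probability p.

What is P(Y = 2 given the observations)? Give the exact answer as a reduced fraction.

Enumerate traces; 12 have nonzero weight after conditioning:
  (W=2, X=0, Z=0, Y=3) weight 1/36
  (W=2, X=0, Z=1, Y=3) weight 1/36
  (W=2, X=0, Z=2, Y=3) weight 1/36
  (W=2, X=1, Z=0, Y=2) weight 1/36
  (W=2, X=1, Z=1, Y=2) weight 1/36
  (W=2, X=1, Z=2, Y=2) weight 1/36
  (W=3, X=0, Z=0, Y=3) weight 1/44
  (W=3, X=0, Z=1, Y=3) weight 1/33
  … 4 more
Group by Y:
  weight(Y=2) = 1/6
  weight(Y=3) = 1/6
Total weight = 1/6 + 1/6 = 1/3
P(Y=2 | obs) = 1/6 / 1/3 = 1/2
P(Y=3 | obs) = 1/6 / 1/3 = 1/2

P(Y = 2 | obs) = 1/2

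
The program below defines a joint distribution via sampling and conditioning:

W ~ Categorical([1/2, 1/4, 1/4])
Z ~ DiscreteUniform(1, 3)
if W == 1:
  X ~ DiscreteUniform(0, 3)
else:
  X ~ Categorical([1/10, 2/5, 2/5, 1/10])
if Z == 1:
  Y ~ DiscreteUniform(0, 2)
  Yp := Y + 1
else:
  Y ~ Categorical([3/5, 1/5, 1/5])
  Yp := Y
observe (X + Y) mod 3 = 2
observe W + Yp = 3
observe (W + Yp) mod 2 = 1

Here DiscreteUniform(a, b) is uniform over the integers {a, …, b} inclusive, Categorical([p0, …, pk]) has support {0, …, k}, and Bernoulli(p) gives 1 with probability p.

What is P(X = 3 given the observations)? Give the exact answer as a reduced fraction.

Enumerate traces; 10 have nonzero weight after conditioning:
  (W=0, Z=1, X=0, Y=2) weight 1/180
  (W=0, Z=1, X=3, Y=2) weight 1/180
  (W=1, Z=1, X=1, Y=1) weight 1/144
  (W=1, Z=2, X=0, Y=2) weight 1/240
  (W=1, Z=2, X=3, Y=2) weight 1/240
  (W=1, Z=3, X=0, Y=2) weight 1/240
  (W=1, Z=3, X=3, Y=2) weight 1/240
  (W=2, Z=1, X=2, Y=0) weight 1/90
  … 2 more
Group by X:
  weight(X=0) = 1/72
  weight(X=1) = 73/3600
  weight(X=2) = 1/90
  weight(X=3) = 1/72
Total weight = 1/72 + 73/3600 + 1/90 + 1/72 = 71/1200
P(X=0 | obs) = 1/72 / 71/1200 = 50/213
P(X=1 | obs) = 73/3600 / 71/1200 = 73/213
P(X=2 | obs) = 1/90 / 71/1200 = 40/213
P(X=3 | obs) = 1/72 / 71/1200 = 50/213

P(X = 3 | obs) = 50/213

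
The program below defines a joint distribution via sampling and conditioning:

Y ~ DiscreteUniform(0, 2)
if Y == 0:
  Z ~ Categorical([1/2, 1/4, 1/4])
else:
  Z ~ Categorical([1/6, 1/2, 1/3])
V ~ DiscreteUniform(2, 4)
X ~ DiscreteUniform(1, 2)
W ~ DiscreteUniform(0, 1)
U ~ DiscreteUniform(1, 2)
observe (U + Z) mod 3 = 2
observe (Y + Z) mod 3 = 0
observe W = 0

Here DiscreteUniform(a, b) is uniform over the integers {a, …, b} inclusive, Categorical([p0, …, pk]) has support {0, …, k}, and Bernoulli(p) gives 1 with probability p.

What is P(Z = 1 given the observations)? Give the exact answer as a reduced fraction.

P(Z = 1 | obs) = 1/2

Enumerate traces; 12 have nonzero weight after conditioning:
  (Y=0, Z=0, V=2, X=1, W=0, U=2) weight 1/144
  (Y=0, Z=0, V=2, X=2, W=0, U=2) weight 1/144
  (Y=0, Z=0, V=3, X=1, W=0, U=2) weight 1/144
  (Y=0, Z=0, V=3, X=2, W=0, U=2) weight 1/144
  (Y=0, Z=0, V=4, X=1, W=0, U=2) weight 1/144
  (Y=0, Z=0, V=4, X=2, W=0, U=2) weight 1/144
  (Y=2, Z=1, V=2, X=1, W=0, U=1) weight 1/144
  (Y=2, Z=1, V=2, X=2, W=0, U=1) weight 1/144
  … 4 more
Group by Z:
  weight(Z=0) = 1/24
  weight(Z=1) = 1/24
Total weight = 1/24 + 1/24 = 1/12
P(Z=0 | obs) = 1/24 / 1/12 = 1/2
P(Z=1 | obs) = 1/24 / 1/12 = 1/2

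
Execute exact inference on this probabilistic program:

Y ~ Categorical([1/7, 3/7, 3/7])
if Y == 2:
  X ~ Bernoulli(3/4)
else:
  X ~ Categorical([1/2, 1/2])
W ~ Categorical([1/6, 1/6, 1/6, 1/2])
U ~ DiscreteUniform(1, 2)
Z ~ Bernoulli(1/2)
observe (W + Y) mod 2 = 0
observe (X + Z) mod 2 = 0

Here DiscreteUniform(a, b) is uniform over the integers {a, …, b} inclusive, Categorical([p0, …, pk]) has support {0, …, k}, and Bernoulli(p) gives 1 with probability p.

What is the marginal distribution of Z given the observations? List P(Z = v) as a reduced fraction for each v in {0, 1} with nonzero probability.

Enumerate traces; 24 have nonzero weight after conditioning:
  (Y=0, X=0, W=0, U=1, Z=0) weight 1/336
  (Y=0, X=0, W=0, U=2, Z=0) weight 1/336
  (Y=0, X=0, W=2, U=1, Z=0) weight 1/336
  (Y=0, X=0, W=2, U=2, Z=0) weight 1/336
  (Y=0, X=1, W=0, U=1, Z=1) weight 1/336
  (Y=0, X=1, W=0, U=2, Z=1) weight 1/336
  (Y=0, X=1, W=2, U=1, Z=1) weight 1/336
  (Y=0, X=1, W=2, U=2, Z=1) weight 1/336
  … 16 more
Group by Z:
  weight(Z=0) = 17/168
  weight(Z=1) = 23/168
Total weight = 17/168 + 23/168 = 5/21
P(Z=0 | obs) = 17/168 / 5/21 = 17/40
P(Z=1 | obs) = 23/168 / 5/21 = 23/40

P(Z=0) = 17/40, P(Z=1) = 23/40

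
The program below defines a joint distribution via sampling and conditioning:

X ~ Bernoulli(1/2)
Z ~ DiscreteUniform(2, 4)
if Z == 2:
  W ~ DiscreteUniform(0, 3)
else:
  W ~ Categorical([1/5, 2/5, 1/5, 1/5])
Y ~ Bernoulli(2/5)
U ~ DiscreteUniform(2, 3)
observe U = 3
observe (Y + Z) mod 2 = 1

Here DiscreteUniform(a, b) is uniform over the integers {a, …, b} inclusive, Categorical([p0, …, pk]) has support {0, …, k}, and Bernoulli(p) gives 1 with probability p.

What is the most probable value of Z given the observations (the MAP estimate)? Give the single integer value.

argmax_v P(Z = v | obs) = 3

Enumerate traces; 24 have nonzero weight after conditioning:
  (X=0, Z=2, W=0, Y=1, U=3) weight 1/120
  (X=0, Z=2, W=1, Y=1, U=3) weight 1/120
  (X=0, Z=2, W=2, Y=1, U=3) weight 1/120
  (X=0, Z=2, W=3, Y=1, U=3) weight 1/120
  (X=0, Z=3, W=0, Y=0, U=3) weight 1/100
  (X=0, Z=3, W=1, Y=0, U=3) weight 1/50
  (X=0, Z=3, W=2, Y=0, U=3) weight 1/100
  (X=0, Z=3, W=3, Y=0, U=3) weight 1/100
  (X=0, Z=4, W=0, Y=1, U=3) weight 1/150
  … 15 more
Group by Z:
  weight(Z=2) = 1/15
  weight(Z=3) = 1/10
  weight(Z=4) = 1/15
Total weight = 1/15 + 1/10 + 1/15 = 7/30
P(Z=2 | obs) = 1/15 / 7/30 = 2/7
P(Z=3 | obs) = 1/10 / 7/30 = 3/7
P(Z=4 | obs) = 1/15 / 7/30 = 2/7
argmax = 3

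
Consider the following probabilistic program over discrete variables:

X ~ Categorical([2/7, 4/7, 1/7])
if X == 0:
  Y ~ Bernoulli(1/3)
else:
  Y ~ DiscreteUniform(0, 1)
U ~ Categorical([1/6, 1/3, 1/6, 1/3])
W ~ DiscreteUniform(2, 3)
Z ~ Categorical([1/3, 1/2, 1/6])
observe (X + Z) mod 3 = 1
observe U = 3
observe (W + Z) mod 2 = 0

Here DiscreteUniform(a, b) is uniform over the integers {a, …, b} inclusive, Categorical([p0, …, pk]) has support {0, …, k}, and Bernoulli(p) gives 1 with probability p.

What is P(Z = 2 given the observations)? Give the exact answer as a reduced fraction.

Enumerate traces; 6 have nonzero weight after conditioning:
  (X=0, Y=0, U=3, W=3, Z=1) weight 1/63
  (X=0, Y=1, U=3, W=3, Z=1) weight 1/126
  (X=1, Y=0, U=3, W=2, Z=0) weight 1/63
  (X=1, Y=1, U=3, W=2, Z=0) weight 1/63
  (X=2, Y=0, U=3, W=2, Z=2) weight 1/504
  (X=2, Y=1, U=3, W=2, Z=2) weight 1/504
Group by Z:
  weight(Z=0) = 2/63
  weight(Z=1) = 1/42
  weight(Z=2) = 1/252
Total weight = 2/63 + 1/42 + 1/252 = 5/84
P(Z=0 | obs) = 2/63 / 5/84 = 8/15
P(Z=1 | obs) = 1/42 / 5/84 = 2/5
P(Z=2 | obs) = 1/252 / 5/84 = 1/15

P(Z = 2 | obs) = 1/15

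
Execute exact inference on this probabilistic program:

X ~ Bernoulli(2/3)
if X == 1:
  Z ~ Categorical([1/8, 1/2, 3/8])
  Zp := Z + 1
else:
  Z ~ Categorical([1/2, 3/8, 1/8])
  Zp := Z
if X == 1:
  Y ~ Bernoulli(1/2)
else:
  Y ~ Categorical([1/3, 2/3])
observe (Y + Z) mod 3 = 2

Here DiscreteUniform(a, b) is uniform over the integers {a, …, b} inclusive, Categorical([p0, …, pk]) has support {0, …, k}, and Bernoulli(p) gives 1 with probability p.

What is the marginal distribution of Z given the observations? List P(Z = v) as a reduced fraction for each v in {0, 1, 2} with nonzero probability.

P(Z=1) = 9/14, P(Z=2) = 5/14

Enumerate traces; 4 have nonzero weight after conditioning:
  (X=0, Z=1, Y=1) weight 1/12
  (X=0, Z=2, Y=0) weight 1/72
  (X=1, Z=1, Y=1) weight 1/6
  (X=1, Z=2, Y=0) weight 1/8
Group by Z:
  weight(Z=1) = 1/4
  weight(Z=2) = 5/36
Total weight = 1/4 + 5/36 = 7/18
P(Z=1 | obs) = 1/4 / 7/18 = 9/14
P(Z=2 | obs) = 5/36 / 7/18 = 5/14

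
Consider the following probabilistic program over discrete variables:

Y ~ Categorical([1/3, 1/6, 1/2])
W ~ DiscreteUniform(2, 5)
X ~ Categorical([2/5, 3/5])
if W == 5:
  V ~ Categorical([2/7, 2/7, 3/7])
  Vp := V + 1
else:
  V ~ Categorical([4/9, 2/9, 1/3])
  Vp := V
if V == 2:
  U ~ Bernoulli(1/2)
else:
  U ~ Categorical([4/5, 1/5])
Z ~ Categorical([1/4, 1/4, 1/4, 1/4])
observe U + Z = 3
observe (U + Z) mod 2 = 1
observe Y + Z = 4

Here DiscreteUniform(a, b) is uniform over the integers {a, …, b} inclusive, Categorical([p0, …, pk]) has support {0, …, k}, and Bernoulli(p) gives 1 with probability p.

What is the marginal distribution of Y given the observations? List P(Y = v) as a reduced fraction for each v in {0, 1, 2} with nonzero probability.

P(Y=1) = 97/226, P(Y=2) = 129/226

Enumerate traces; 48 have nonzero weight after conditioning:
  (Y=1, W=2, X=0, V=0, U=0, Z=3) weight 1/675
  (Y=1, W=2, X=0, V=1, U=0, Z=3) weight 1/1350
  (Y=1, W=2, X=0, V=2, U=0, Z=3) weight 1/1440
  (Y=1, W=2, X=1, V=0, U=0, Z=3) weight 1/450
  (Y=1, W=2, X=1, V=1, U=0, Z=3) weight 1/900
  (Y=1, W=2, X=1, V=2, U=0, Z=3) weight 1/960
  (Y=1, W=3, X=0, V=0, U=0, Z=3) weight 1/675
  (Y=1, W=3, X=0, V=1, U=0, Z=3) weight 1/1350
  (Y=2, W=2, X=0, V=0, U=1, Z=2) weight 1/900
  … 39 more
Group by Y:
  weight(Y=1) = 97/3360
  weight(Y=2) = 43/1120
Total weight = 97/3360 + 43/1120 = 113/1680
P(Y=1 | obs) = 97/3360 / 113/1680 = 97/226
P(Y=2 | obs) = 43/1120 / 113/1680 = 129/226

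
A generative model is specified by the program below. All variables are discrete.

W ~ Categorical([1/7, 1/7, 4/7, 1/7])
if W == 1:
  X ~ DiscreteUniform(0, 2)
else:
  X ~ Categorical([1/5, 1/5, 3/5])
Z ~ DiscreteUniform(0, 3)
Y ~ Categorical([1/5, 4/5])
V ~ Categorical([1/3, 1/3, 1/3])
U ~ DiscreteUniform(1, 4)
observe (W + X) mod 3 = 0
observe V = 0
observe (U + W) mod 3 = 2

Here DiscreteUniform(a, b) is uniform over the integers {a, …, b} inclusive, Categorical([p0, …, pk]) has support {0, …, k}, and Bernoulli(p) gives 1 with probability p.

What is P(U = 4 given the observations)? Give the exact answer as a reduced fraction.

Enumerate traces; 40 have nonzero weight after conditioning:
  (W=0, X=0, Z=0, Y=0, V=0, U=2) weight 1/8400
  (W=0, X=0, Z=0, Y=1, V=0, U=2) weight 1/2100
  (W=0, X=0, Z=1, Y=0, V=0, U=2) weight 1/8400
  (W=0, X=0, Z=1, Y=1, V=0, U=2) weight 1/2100
  (W=0, X=0, Z=2, Y=0, V=0, U=2) weight 1/8400
  (W=0, X=0, Z=2, Y=1, V=0, U=2) weight 1/2100
  (W=0, X=0, Z=3, Y=0, V=0, U=2) weight 1/8400
  (W=0, X=0, Z=3, Y=1, V=0, U=2) weight 1/2100
  (W=1, X=2, Z=0, Y=0, V=0, U=1) weight 1/5040
  (W=1, X=2, Z=0, Y=0, V=0, U=4) weight 1/5040
  … 30 more
Group by U:
  weight(U=1) = 1/252
  weight(U=2) = 1/210
  weight(U=3) = 1/105
  weight(U=4) = 1/252
Total weight = 1/252 + 1/210 + 1/105 + 1/252 = 1/45
P(U=1 | obs) = 1/252 / 1/45 = 5/28
P(U=2 | obs) = 1/210 / 1/45 = 3/14
P(U=3 | obs) = 1/105 / 1/45 = 3/7
P(U=4 | obs) = 1/252 / 1/45 = 5/28

P(U = 4 | obs) = 5/28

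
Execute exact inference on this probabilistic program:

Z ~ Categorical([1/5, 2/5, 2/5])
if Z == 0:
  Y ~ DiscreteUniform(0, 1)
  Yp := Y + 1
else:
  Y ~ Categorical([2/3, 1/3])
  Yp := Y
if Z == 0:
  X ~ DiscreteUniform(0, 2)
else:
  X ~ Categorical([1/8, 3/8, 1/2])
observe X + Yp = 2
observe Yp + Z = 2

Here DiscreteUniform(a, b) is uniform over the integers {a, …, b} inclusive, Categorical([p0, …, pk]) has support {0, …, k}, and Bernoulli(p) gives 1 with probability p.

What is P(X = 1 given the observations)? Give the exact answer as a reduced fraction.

P(X = 1 | obs) = 3/13

Enumerate traces; 3 have nonzero weight after conditioning:
  (Z=0, Y=1, X=0) weight 1/30
  (Z=1, Y=1, X=1) weight 1/20
  (Z=2, Y=0, X=2) weight 2/15
Group by X:
  weight(X=0) = 1/30
  weight(X=1) = 1/20
  weight(X=2) = 2/15
Total weight = 1/30 + 1/20 + 2/15 = 13/60
P(X=0 | obs) = 1/30 / 13/60 = 2/13
P(X=1 | obs) = 1/20 / 13/60 = 3/13
P(X=2 | obs) = 2/15 / 13/60 = 8/13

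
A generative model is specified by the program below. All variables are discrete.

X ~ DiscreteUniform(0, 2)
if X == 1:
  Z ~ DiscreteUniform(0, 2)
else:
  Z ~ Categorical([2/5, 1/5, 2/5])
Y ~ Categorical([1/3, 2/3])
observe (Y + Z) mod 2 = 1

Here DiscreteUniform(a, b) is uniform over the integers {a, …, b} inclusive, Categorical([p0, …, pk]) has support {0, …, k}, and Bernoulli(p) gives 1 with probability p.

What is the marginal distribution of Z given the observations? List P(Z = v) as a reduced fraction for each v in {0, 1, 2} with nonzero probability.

P(Z=0) = 34/79, P(Z=1) = 11/79, P(Z=2) = 34/79

Enumerate traces; 9 have nonzero weight after conditioning:
  (X=0, Z=0, Y=1) weight 4/45
  (X=0, Z=1, Y=0) weight 1/45
  (X=0, Z=2, Y=1) weight 4/45
  (X=1, Z=0, Y=1) weight 2/27
  (X=1, Z=1, Y=0) weight 1/27
  (X=1, Z=2, Y=1) weight 2/27
  (X=2, Z=0, Y=1) weight 4/45
  (X=2, Z=1, Y=0) weight 1/45
  … 1 more
Group by Z:
  weight(Z=0) = 34/135
  weight(Z=1) = 11/135
  weight(Z=2) = 34/135
Total weight = 34/135 + 11/135 + 34/135 = 79/135
P(Z=0 | obs) = 34/135 / 79/135 = 34/79
P(Z=1 | obs) = 11/135 / 79/135 = 11/79
P(Z=2 | obs) = 34/135 / 79/135 = 34/79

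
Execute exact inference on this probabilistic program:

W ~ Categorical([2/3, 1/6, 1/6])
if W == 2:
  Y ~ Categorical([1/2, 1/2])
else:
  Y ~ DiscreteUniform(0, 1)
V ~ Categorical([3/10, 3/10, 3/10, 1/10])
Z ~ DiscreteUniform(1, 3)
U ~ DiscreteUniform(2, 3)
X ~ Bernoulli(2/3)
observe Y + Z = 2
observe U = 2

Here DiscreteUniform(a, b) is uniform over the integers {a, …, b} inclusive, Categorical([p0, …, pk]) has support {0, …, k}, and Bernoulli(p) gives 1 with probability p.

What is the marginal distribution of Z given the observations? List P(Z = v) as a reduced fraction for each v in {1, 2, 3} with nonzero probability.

Enumerate traces; 48 have nonzero weight after conditioning:
  (W=0, Y=0, V=0, Z=2, U=2, X=0) weight 1/180
  (W=0, Y=0, V=0, Z=2, U=2, X=1) weight 1/90
  (W=0, Y=0, V=1, Z=2, U=2, X=0) weight 1/180
  (W=0, Y=0, V=1, Z=2, U=2, X=1) weight 1/90
  (W=0, Y=0, V=2, Z=2, U=2, X=0) weight 1/180
  (W=0, Y=0, V=2, Z=2, U=2, X=1) weight 1/90
  (W=0, Y=0, V=3, Z=2, U=2, X=0) weight 1/540
  (W=0, Y=0, V=3, Z=2, U=2, X=1) weight 1/270
  (W=0, Y=1, V=0, Z=1, U=2, X=0) weight 1/180
  … 39 more
Group by Z:
  weight(Z=1) = 1/12
  weight(Z=2) = 1/12
Total weight = 1/12 + 1/12 = 1/6
P(Z=1 | obs) = 1/12 / 1/6 = 1/2
P(Z=2 | obs) = 1/12 / 1/6 = 1/2

P(Z=1) = 1/2, P(Z=2) = 1/2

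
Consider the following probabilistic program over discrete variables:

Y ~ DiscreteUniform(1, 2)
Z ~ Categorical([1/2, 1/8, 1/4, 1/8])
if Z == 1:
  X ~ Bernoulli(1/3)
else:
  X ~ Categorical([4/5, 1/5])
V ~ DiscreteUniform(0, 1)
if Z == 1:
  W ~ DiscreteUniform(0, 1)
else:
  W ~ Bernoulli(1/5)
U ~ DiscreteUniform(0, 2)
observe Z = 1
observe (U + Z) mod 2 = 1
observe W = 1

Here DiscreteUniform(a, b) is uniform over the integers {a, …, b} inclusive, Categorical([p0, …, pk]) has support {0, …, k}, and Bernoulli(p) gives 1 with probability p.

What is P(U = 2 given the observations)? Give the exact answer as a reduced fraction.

Enumerate traces; 16 have nonzero weight after conditioning:
  (Y=1, Z=1, X=0, V=0, W=1, U=0) weight 1/288
  (Y=1, Z=1, X=0, V=0, W=1, U=2) weight 1/288
  (Y=1, Z=1, X=0, V=1, W=1, U=0) weight 1/288
  (Y=1, Z=1, X=0, V=1, W=1, U=2) weight 1/288
  (Y=1, Z=1, X=1, V=0, W=1, U=0) weight 1/576
  (Y=1, Z=1, X=1, V=0, W=1, U=2) weight 1/576
  (Y=1, Z=1, X=1, V=1, W=1, U=0) weight 1/576
  (Y=1, Z=1, X=1, V=1, W=1, U=2) weight 1/576
  … 8 more
Group by U:
  weight(U=0) = 1/48
  weight(U=2) = 1/48
Total weight = 1/48 + 1/48 = 1/24
P(U=0 | obs) = 1/48 / 1/24 = 1/2
P(U=2 | obs) = 1/48 / 1/24 = 1/2

P(U = 2 | obs) = 1/2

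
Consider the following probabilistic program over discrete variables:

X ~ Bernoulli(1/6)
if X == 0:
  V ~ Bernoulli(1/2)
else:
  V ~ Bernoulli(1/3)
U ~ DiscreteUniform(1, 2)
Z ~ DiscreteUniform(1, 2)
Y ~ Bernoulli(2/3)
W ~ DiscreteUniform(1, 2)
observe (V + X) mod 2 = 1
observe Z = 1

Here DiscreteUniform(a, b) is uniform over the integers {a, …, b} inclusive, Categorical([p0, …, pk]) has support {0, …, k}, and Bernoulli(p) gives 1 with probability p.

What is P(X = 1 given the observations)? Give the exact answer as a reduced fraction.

P(X = 1 | obs) = 4/19

Enumerate traces; 16 have nonzero weight after conditioning:
  (X=0, V=1, U=1, Z=1, Y=0, W=1) weight 5/288
  (X=0, V=1, U=1, Z=1, Y=0, W=2) weight 5/288
  (X=0, V=1, U=1, Z=1, Y=1, W=1) weight 5/144
  (X=0, V=1, U=1, Z=1, Y=1, W=2) weight 5/144
  (X=0, V=1, U=2, Z=1, Y=0, W=1) weight 5/288
  (X=0, V=1, U=2, Z=1, Y=0, W=2) weight 5/288
  (X=0, V=1, U=2, Z=1, Y=1, W=1) weight 5/144
  (X=0, V=1, U=2, Z=1, Y=1, W=2) weight 5/144
  (X=1, V=0, U=1, Z=1, Y=0, W=1) weight 1/216
  … 7 more
Group by X:
  weight(X=0) = 5/24
  weight(X=1) = 1/18
Total weight = 5/24 + 1/18 = 19/72
P(X=0 | obs) = 5/24 / 19/72 = 15/19
P(X=1 | obs) = 1/18 / 19/72 = 4/19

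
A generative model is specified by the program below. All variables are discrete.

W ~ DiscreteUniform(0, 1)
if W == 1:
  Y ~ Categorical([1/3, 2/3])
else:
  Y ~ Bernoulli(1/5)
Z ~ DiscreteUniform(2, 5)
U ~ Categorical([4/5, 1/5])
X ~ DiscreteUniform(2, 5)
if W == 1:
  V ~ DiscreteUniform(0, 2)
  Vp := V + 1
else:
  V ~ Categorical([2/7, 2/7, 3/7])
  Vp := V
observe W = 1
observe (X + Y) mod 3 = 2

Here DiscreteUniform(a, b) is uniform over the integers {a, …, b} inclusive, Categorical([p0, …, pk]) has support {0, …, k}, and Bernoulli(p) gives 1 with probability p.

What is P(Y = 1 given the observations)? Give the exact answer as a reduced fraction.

Enumerate traces; 72 have nonzero weight after conditioning:
  (W=1, Y=0, Z=2, U=0, X=2, V=0) weight 1/360
  (W=1, Y=0, Z=2, U=0, X=2, V=1) weight 1/360
  (W=1, Y=0, Z=2, U=0, X=2, V=2) weight 1/360
  (W=1, Y=0, Z=2, U=0, X=5, V=0) weight 1/360
  (W=1, Y=0, Z=2, U=0, X=5, V=1) weight 1/360
  (W=1, Y=0, Z=2, U=0, X=5, V=2) weight 1/360
  (W=1, Y=0, Z=2, U=1, X=2, V=0) weight 1/1440
  (W=1, Y=0, Z=2, U=1, X=2, V=1) weight 1/1440
  (W=1, Y=1, Z=2, U=0, X=4, V=0) weight 1/180
  … 63 more
Group by Y:
  weight(Y=0) = 1/12
  weight(Y=1) = 1/12
Total weight = 1/12 + 1/12 = 1/6
P(Y=0 | obs) = 1/12 / 1/6 = 1/2
P(Y=1 | obs) = 1/12 / 1/6 = 1/2

P(Y = 1 | obs) = 1/2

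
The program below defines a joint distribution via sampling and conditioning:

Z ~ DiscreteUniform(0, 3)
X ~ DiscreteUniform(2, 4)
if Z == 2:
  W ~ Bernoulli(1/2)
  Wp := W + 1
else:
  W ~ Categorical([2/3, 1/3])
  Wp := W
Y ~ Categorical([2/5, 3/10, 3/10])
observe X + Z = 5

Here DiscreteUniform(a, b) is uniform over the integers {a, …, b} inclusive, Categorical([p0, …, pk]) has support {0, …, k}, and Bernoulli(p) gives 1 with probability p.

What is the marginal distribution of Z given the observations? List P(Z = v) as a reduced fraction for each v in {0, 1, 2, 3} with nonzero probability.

Enumerate traces; 18 have nonzero weight after conditioning:
  (Z=1, X=4, W=0, Y=0) weight 1/45
  (Z=1, X=4, W=0, Y=1) weight 1/60
  (Z=1, X=4, W=0, Y=2) weight 1/60
  (Z=1, X=4, W=1, Y=0) weight 1/90
  (Z=1, X=4, W=1, Y=1) weight 1/120
  (Z=1, X=4, W=1, Y=2) weight 1/120
  (Z=2, X=3, W=0, Y=0) weight 1/60
  (Z=2, X=3, W=0, Y=1) weight 1/80
  (Z=3, X=2, W=0, Y=0) weight 1/45
  … 9 more
Group by Z:
  weight(Z=1) = 1/12
  weight(Z=2) = 1/12
  weight(Z=3) = 1/12
Total weight = 1/12 + 1/12 + 1/12 = 1/4
P(Z=1 | obs) = 1/12 / 1/4 = 1/3
P(Z=2 | obs) = 1/12 / 1/4 = 1/3
P(Z=3 | obs) = 1/12 / 1/4 = 1/3

P(Z=1) = 1/3, P(Z=2) = 1/3, P(Z=3) = 1/3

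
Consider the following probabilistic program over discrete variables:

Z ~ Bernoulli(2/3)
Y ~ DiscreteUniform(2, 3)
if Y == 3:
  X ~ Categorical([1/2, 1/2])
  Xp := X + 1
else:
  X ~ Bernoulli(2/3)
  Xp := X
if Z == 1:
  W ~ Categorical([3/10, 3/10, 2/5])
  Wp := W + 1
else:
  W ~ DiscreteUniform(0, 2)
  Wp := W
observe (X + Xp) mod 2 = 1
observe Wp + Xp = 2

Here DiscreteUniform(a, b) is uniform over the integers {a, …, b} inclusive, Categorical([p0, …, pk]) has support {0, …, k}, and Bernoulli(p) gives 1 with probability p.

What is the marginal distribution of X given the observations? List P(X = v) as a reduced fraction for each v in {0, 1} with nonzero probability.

P(X=0) = 14/19, P(X=1) = 5/19

Enumerate traces; 3 have nonzero weight after conditioning:
  (Z=0, Y=3, X=0, W=1) weight 1/36
  (Z=0, Y=3, X=1, W=0) weight 1/36
  (Z=1, Y=3, X=0, W=0) weight 1/20
Group by X:
  weight(X=0) = 7/90
  weight(X=1) = 1/36
Total weight = 7/90 + 1/36 = 19/180
P(X=0 | obs) = 7/90 / 19/180 = 14/19
P(X=1 | obs) = 1/36 / 19/180 = 5/19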